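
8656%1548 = 916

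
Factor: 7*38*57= 2^1*3^1*7^1* 19^2 = 15162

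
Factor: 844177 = 163^1*5179^1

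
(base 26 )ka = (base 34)FK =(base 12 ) 382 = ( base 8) 1022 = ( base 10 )530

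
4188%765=363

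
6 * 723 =4338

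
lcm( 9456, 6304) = 18912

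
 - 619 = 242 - 861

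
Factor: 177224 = 2^3* 22153^1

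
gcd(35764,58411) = 1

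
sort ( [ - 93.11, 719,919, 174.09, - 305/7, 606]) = [  -  93.11, - 305/7,174.09, 606,719 , 919 ] 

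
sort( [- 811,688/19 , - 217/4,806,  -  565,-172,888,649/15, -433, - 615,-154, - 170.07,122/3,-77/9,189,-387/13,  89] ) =[ - 811, - 615,-565, - 433, - 172,-170.07, -154, - 217/4,-387/13 , - 77/9,688/19,122/3, 649/15,89 , 189,806,888] 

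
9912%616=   56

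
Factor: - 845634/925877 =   -  2^1*3^1*31^( - 1)*29867^(-1 )*140939^1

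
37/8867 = 37/8867 = 0.00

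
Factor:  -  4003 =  - 4003^1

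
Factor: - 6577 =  - 6577^1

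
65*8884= 577460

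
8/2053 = 8/2053 = 0.00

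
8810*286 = 2519660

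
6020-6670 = -650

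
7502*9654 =72424308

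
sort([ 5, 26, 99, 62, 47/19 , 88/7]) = [ 47/19,  5 , 88/7 , 26,  62, 99]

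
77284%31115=15054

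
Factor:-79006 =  - 2^1*39503^1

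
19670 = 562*35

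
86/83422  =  43/41711 = 0.00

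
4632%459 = 42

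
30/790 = 3/79 = 0.04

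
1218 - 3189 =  - 1971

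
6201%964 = 417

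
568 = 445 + 123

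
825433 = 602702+222731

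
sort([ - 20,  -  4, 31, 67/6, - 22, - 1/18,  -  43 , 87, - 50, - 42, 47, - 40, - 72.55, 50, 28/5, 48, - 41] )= [ - 72.55,-50, - 43, - 42, - 41 , - 40, - 22, - 20, - 4,  -  1/18, 28/5, 67/6,  31, 47, 48, 50,87] 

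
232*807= 187224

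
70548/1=70548=70548.00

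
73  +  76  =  149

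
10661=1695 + 8966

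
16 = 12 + 4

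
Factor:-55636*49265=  - 2740907540 = - 2^2*5^1*7^1 * 59^1 *167^1*1987^1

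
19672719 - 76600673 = - 56927954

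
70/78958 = 35/39479 =0.00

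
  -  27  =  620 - 647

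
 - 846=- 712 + -134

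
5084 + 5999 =11083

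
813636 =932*873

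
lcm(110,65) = 1430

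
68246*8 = 545968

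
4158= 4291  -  133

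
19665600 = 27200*723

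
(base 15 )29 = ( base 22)1H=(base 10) 39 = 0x27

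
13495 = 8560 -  - 4935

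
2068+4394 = 6462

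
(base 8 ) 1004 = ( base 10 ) 516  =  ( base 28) ic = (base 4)20010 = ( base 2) 1000000100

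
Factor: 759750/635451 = 2^1*5^3*1013^1*211817^( - 1) = 253250/211817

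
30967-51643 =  - 20676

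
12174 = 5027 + 7147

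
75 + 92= 167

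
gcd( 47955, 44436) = 69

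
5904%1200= 1104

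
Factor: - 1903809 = -3^1*634603^1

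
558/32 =279/16 = 17.44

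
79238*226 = 17907788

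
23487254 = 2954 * 7951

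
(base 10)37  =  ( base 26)1b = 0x25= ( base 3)1101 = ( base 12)31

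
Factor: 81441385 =5^1*16288277^1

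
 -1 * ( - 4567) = 4567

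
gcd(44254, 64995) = 7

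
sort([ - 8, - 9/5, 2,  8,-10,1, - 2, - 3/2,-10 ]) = [-10, - 10,-8,-2,-9/5,-3/2, 1,2,8]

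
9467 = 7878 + 1589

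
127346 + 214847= 342193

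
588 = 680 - 92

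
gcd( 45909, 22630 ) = 1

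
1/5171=1/5171 = 0.00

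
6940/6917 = 6940/6917 = 1.00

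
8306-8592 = -286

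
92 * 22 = 2024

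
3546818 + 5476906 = 9023724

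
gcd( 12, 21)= 3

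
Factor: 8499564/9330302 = 4249782/4665151=2^1 * 3^2*229^1*499^(  -  1)*1031^1* 9349^( - 1) 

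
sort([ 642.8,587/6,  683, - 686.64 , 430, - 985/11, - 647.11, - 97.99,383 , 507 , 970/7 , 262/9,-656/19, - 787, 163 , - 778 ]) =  [ - 787, - 778 ,-686.64, - 647.11 ,-97.99,-985/11,-656/19 , 262/9 , 587/6,  970/7, 163, 383 , 430, 507, 642.8,  683]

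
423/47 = 9  =  9.00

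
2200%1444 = 756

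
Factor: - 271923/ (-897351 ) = 7^(-1 )*13^( - 1) * 19^ (-1) * 173^( -1 )*90641^1 = 90641/299117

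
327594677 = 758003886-430409209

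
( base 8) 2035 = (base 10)1053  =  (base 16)41D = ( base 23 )1MI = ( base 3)1110000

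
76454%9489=542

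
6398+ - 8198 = -1800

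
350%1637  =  350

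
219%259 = 219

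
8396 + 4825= 13221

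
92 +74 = 166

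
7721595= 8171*945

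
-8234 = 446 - 8680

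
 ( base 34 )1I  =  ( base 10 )52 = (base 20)2c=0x34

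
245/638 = 245/638 = 0.38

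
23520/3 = 7840=7840.00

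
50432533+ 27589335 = 78021868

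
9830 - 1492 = 8338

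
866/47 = 18 + 20/47 = 18.43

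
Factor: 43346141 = 17^1*2549773^1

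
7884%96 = 12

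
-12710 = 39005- 51715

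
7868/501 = 15 + 353/501   =  15.70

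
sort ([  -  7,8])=[ - 7,8] 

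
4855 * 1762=8554510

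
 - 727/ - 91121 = 727/91121 = 0.01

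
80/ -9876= -1+2449/2469=-0.01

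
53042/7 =7577 + 3/7 = 7577.43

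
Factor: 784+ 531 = 1315 = 5^1*263^1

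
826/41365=826/41365 = 0.02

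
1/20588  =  1/20588 = 0.00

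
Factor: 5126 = 2^1*11^1*233^1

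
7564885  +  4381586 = 11946471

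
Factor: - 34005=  - 3^1*5^1*2267^1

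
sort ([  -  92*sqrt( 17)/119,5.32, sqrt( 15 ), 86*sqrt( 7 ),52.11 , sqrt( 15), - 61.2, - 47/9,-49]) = [  -  61.2,  -  49, - 47/9,- 92 * sqrt( 17 )/119, sqrt( 15), sqrt( 15),5.32, 52.11,86 * sqrt( 7)]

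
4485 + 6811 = 11296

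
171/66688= 171/66688 = 0.00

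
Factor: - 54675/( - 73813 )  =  3^7*5^2*223^(  -  1 )*331^(  -  1) 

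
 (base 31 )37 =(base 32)34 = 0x64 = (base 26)3m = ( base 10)100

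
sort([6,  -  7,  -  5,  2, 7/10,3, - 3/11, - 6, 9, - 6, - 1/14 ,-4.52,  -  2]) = [ - 7, - 6, - 6,  -  5, - 4.52, - 2, - 3/11,- 1/14, 7/10,2,3,  6,9 ] 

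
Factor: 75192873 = 3^1 * 7^1 * 3580613^1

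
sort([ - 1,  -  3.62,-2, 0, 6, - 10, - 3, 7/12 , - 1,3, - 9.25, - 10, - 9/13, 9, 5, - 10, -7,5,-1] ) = [ - 10, - 10, - 10, - 9.25,  -  7, -3.62, -3, - 2, - 1 ,-1  , - 1, - 9/13, 0, 7/12, 3, 5, 5,6, 9 ] 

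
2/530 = 1/265 = 0.00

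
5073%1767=1539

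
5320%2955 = 2365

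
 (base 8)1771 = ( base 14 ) 529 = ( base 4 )33321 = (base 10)1017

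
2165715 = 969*2235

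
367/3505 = 367/3505 = 0.10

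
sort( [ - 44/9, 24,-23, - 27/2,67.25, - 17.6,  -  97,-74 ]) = [-97, - 74, - 23,-17.6, -27/2, - 44/9, 24, 67.25]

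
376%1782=376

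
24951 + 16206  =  41157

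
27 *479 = 12933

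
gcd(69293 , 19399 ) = 19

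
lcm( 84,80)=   1680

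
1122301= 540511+581790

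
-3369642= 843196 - 4212838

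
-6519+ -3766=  - 10285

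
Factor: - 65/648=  - 2^( - 3)*3^( - 4)*5^1*13^1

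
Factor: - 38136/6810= - 2^2  *  5^ ( - 1 )*7^1= - 28/5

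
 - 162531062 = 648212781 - 810743843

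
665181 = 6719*99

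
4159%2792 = 1367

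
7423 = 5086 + 2337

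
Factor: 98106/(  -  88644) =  - 2^( - 1) * 89^( - 1)*197^1 = - 197/178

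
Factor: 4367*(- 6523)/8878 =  - 2^( - 1 )*11^2*23^(-1)*193^( - 1)*397^1 *593^1 = -  28485941/8878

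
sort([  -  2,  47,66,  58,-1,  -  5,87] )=[ - 5, - 2, - 1, 47, 58,66,87 ] 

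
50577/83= 50577/83 = 609.36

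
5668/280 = 20+ 17/70  =  20.24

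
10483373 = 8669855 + 1813518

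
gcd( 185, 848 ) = 1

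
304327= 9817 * 31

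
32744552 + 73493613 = 106238165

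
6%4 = 2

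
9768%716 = 460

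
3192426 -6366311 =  - 3173885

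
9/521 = 9/521= 0.02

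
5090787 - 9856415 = -4765628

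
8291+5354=13645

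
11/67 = 11/67 = 0.16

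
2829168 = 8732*324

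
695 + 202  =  897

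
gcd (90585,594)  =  297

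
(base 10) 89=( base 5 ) 324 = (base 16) 59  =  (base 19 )4D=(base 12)75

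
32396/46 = 16198/23 = 704.26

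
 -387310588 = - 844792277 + 457481689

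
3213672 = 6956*462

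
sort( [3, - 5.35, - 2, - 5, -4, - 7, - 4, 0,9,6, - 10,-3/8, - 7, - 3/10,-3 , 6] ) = [ - 10,-7, - 7,- 5.35, - 5, - 4, - 4, - 3, - 2, - 3/8, - 3/10,0, 3,6  ,  6,9]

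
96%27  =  15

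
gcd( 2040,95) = 5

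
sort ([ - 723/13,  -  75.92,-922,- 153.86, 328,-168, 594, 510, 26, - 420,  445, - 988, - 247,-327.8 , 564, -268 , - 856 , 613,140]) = [ - 988, - 922, - 856,  -  420 ,- 327.8,  -  268,- 247, - 168, - 153.86, -75.92,-723/13,26,140,328,445, 510,564, 594, 613]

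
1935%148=11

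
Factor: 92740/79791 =2^2*3^(-1)*5^1*4637^1*26597^( - 1 )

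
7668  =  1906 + 5762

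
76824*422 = 32419728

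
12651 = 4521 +8130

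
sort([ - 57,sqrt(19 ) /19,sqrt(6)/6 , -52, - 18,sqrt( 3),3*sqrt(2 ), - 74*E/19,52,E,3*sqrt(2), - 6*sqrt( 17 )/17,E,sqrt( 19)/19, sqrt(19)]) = [-57,-52, - 18, - 74*E/19,  -  6*sqrt( 17)/17, sqrt(19) /19 , sqrt( 19 ) /19, sqrt(6)/6,sqrt( 3 ),E , E,3*sqrt(2 ),3*sqrt( 2 ), sqrt(19),52] 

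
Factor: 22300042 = 2^1*11150021^1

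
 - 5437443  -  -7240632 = 1803189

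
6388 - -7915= 14303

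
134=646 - 512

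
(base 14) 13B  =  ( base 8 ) 371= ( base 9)306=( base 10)249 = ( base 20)C9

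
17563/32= 17563/32 =548.84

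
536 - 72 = 464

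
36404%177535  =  36404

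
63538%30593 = 2352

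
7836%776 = 76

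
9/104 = 9/104 = 0.09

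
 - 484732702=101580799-586313501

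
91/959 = 13/137 = 0.09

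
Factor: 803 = 11^1*73^1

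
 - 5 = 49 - 54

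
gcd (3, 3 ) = 3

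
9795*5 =48975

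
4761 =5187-426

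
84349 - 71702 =12647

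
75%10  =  5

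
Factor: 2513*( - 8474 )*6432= - 2^6*3^1*7^1*19^1*67^1 *223^1*359^1 = - 136970481984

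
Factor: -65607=-3^1* 19^1 * 1151^1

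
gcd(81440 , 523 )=1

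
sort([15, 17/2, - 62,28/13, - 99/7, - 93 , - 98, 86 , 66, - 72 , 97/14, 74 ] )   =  [ - 98 , - 93, - 72,-62, - 99/7,  28/13, 97/14, 17/2,15, 66,74, 86] 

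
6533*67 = 437711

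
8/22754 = 4/11377= 0.00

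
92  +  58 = 150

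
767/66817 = 767/66817 = 0.01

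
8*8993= 71944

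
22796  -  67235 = -44439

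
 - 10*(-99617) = 996170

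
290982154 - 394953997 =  - 103971843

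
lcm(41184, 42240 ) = 1647360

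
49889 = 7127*7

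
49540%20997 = 7546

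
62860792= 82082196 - 19221404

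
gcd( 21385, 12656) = 7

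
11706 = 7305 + 4401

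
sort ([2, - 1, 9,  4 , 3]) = [ - 1,2, 3,4,  9]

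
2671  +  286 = 2957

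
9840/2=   4920 = 4920.00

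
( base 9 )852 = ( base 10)695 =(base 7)2012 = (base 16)2B7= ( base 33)l2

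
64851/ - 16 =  - 64851/16 = - 4053.19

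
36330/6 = 6055 = 6055.00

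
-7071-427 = -7498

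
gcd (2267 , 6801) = 2267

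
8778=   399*22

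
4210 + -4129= 81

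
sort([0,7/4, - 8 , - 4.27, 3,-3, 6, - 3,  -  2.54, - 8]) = [ - 8, - 8, - 4.27 , - 3 , - 3,-2.54, 0, 7/4, 3, 6]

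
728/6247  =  728/6247 = 0.12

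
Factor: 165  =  3^1*5^1 * 11^1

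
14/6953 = 14/6953  =  0.00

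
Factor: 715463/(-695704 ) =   -  2^ ( - 3 )*7^1 * 19^ ( - 1) *23^( - 1)*179^1* 199^( - 1 ) *571^1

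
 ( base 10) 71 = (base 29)2D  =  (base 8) 107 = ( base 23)32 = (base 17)43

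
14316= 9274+5042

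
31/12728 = 31/12728 = 0.00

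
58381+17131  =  75512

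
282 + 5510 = 5792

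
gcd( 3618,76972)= 2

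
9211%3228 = 2755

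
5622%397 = 64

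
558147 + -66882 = 491265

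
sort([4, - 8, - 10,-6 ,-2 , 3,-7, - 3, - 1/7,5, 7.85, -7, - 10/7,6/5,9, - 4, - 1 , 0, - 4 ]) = [-10,  -  8, - 7, - 7, - 6, - 4, - 4,  -  3,  -  2  , - 10/7, - 1, - 1/7 , 0, 6/5,3 , 4, 5,7.85,9 ] 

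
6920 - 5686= 1234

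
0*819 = 0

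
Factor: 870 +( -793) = 7^1*11^1 = 77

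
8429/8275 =1 + 154/8275 = 1.02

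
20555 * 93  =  1911615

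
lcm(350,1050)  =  1050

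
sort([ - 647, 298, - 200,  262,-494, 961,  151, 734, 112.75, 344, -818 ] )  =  [ - 818,-647,-494, - 200,112.75,  151 , 262, 298,344, 734, 961 ]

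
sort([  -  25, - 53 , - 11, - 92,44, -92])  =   [ - 92, - 92, - 53, - 25 ,-11,44]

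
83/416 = 83/416 = 0.20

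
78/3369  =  26/1123 = 0.02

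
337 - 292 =45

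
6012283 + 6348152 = 12360435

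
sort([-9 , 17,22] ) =[ - 9,17,22 ]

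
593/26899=593/26899 = 0.02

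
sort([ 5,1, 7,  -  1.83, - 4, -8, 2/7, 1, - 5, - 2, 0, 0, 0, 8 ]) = [  -  8, -5,  -  4,  -  2,-1.83,0,0,  0,2/7,  1, 1, 5,7, 8]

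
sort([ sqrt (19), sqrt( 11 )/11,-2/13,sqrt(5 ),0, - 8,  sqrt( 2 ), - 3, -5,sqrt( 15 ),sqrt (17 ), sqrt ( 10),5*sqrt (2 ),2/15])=[ - 8, - 5, - 3, - 2/13,0,2/15,sqrt( 11)/11,sqrt ( 2 ), sqrt( 5),sqrt( 10 ), sqrt( 15),  sqrt( 17),  sqrt (19 ), 5 * sqrt (2)] 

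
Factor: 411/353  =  3^1*137^1*353^( - 1 )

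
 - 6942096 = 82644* ( - 84) 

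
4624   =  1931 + 2693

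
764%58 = 10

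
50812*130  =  6605560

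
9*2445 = 22005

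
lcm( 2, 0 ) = 0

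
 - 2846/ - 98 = 1423/49 = 29.04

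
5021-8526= -3505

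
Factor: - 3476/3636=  - 869/909= - 3^(  -  2 )*11^1*79^1*101^( - 1 )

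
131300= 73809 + 57491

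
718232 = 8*89779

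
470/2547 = 470/2547 = 0.18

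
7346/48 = 153 + 1/24 = 153.04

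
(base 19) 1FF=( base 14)353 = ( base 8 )1225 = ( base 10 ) 661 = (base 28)NH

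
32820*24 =787680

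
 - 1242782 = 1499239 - 2742021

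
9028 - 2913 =6115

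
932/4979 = 932/4979 = 0.19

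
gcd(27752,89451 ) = 1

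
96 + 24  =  120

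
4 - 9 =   -  5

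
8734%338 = 284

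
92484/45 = 2055+1/5 = 2055.20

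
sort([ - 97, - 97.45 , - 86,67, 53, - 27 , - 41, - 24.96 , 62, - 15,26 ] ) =[ - 97.45, - 97, - 86, - 41, - 27, - 24.96, - 15, 26, 53, 62,67] 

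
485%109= 49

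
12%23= 12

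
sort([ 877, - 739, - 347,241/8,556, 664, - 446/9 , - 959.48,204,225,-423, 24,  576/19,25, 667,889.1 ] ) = [ - 959.48, - 739, - 423, - 347, - 446/9 , 24 , 25,241/8,576/19,204,225, 556,  664,  667,  877, 889.1] 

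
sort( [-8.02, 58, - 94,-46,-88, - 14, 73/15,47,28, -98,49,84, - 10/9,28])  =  [ -98, -94, - 88,  -  46, - 14, - 8.02,-10/9, 73/15,28,28,47,49,58,84]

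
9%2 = 1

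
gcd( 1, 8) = 1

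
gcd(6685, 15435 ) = 35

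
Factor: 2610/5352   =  2^( - 2)*3^1*5^1*29^1*223^( - 1)= 435/892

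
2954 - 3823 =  - 869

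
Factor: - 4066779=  - 3^1 * 19^1*71347^1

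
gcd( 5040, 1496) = 8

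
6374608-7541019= - 1166411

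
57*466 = 26562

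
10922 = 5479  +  5443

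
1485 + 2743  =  4228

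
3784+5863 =9647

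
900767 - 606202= 294565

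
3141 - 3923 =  - 782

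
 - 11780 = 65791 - 77571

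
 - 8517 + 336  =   - 8181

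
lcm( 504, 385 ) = 27720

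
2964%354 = 132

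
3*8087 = 24261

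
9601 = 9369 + 232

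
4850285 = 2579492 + 2270793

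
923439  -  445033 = 478406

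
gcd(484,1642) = 2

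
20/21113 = 20/21113= 0.00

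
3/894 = 1/298 = 0.00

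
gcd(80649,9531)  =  27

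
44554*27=1202958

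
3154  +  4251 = 7405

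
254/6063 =254/6063 = 0.04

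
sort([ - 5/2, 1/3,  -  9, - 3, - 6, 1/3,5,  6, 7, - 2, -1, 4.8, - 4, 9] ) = [ - 9 ,-6, - 4,  -  3, - 5/2, - 2,-1,1/3, 1/3, 4.8,5, 6 , 7, 9] 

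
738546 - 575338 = 163208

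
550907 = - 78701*( - 7)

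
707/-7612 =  - 707/7612=-0.09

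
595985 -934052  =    -  338067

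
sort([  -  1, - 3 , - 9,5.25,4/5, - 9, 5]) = [ - 9, - 9,-3,-1 , 4/5,5, 5.25] 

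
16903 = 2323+14580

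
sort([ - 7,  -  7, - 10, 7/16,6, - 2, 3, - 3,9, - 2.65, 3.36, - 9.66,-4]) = [-10, - 9.66 ,-7, -7, - 4 ,-3 ,  -  2.65, - 2,7/16, 3,3.36,6, 9]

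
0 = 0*8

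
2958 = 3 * 986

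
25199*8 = 201592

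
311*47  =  14617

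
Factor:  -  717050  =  -2^1*5^2*14341^1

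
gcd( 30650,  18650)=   50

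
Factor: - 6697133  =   - 17^1*53^1*7433^1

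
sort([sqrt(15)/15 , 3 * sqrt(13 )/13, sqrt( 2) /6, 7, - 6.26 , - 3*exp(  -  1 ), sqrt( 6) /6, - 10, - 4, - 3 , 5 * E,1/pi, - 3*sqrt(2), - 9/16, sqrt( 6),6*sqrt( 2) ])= [ - 10 ,-6.26, - 3 *sqrt( 2), - 4, - 3, - 3 *exp(-1 ), - 9/16, sqrt( 2 )/6, sqrt( 15)/15 , 1/pi, sqrt ( 6)/6, 3*  sqrt( 13 )/13 , sqrt( 6 ),7, 6* sqrt(2), 5*E] 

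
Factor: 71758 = 2^1*35879^1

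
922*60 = 55320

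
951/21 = 45 + 2/7 = 45.29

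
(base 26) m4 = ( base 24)100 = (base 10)576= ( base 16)240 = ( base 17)1GF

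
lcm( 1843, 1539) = 149283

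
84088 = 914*92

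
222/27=74/9 = 8.22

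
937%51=19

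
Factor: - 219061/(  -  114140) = 499/260 = 2^( - 2 )* 5^( - 1 ) * 13^( - 1)*499^1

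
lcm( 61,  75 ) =4575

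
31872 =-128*( - 249)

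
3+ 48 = 51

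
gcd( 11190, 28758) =6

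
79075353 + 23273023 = 102348376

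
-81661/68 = -81661/68= - 1200.90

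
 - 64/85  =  -64/85= - 0.75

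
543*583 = 316569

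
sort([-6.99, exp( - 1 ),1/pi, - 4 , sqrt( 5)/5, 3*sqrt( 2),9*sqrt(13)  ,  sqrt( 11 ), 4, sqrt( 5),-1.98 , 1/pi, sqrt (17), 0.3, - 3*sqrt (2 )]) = [  -  6.99,-3*sqrt(2 ), - 4,- 1.98,0.3 , 1/pi,1/pi,exp(-1), sqrt(5)/5, sqrt( 5) , sqrt( 11), 4,  sqrt( 17 ), 3 *sqrt( 2 ), 9*sqrt ( 13 ) ] 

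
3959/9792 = 3959/9792 = 0.40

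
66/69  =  22/23 = 0.96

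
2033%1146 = 887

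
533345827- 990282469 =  - 456936642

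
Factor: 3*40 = 2^3*3^1*5^1 = 120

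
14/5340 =7/2670= 0.00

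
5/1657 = 5/1657 =0.00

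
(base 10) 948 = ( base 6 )4220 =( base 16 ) 3B4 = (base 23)1I5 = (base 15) 433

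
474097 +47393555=47867652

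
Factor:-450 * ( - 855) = 2^1*3^4 * 5^3*19^1 = 384750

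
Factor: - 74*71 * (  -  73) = 2^1 * 37^1 *71^1 * 73^1=383542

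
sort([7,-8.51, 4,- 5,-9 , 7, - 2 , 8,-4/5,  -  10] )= [-10,- 9, - 8.51, - 5 ,-2,  -  4/5, 4, 7,7, 8 ] 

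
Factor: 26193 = 3^1*8731^1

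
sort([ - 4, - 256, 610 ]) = [ - 256, - 4, 610] 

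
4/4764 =1/1191=   0.00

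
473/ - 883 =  - 1 + 410/883 = - 0.54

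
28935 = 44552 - 15617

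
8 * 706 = 5648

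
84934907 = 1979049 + 82955858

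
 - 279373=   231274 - 510647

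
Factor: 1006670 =2^1*5^1*7^1*73^1*197^1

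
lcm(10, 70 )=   70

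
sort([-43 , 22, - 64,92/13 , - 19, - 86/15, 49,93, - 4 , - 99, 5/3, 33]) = [ - 99, - 64,-43,- 19 ,-86/15, - 4,  5/3, 92/13, 22, 33, 49, 93]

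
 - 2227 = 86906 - 89133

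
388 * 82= 31816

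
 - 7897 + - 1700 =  - 9597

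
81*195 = 15795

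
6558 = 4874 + 1684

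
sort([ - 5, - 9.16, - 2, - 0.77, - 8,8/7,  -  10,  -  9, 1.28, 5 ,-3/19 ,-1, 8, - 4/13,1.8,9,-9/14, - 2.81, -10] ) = [-10, - 10, - 9.16, - 9, - 8, - 5, - 2.81, - 2 , - 1, - 0.77, - 9/14 , - 4/13, - 3/19, 8/7 , 1.28,1.8, 5,  8, 9]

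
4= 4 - 0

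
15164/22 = 7582/11 =689.27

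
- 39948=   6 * (- 6658)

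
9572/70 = 4786/35 = 136.74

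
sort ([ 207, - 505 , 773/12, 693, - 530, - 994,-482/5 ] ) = [ - 994,- 530, - 505, - 482/5,773/12,207, 693]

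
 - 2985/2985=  - 1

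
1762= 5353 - 3591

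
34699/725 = 34699/725=47.86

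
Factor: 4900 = 2^2*5^2*7^2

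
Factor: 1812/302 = 6 =2^1*3^1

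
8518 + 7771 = 16289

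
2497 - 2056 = 441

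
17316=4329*4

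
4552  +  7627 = 12179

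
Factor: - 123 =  - 3^1 *41^1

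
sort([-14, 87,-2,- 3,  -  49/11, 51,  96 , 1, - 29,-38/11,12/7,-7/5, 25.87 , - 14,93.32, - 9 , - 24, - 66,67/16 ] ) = [-66,-29, - 24, - 14, - 14, - 9, -49/11, - 38/11,  -  3, - 2, - 7/5,1,12/7,67/16, 25.87, 51,87,93.32 , 96]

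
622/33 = 18+ 28/33 = 18.85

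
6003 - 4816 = 1187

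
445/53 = 8 + 21/53=8.40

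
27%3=0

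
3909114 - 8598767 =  - 4689653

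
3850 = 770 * 5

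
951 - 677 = 274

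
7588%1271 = 1233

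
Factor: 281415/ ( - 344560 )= - 2^( - 4)*3^1*59^(-1)*257^1 = - 771/944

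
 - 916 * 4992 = - 4572672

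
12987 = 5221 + 7766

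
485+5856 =6341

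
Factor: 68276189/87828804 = 2^( - 2 )*3^ ( - 2)*7^( - 1)*348527^ ( - 1)*68276189^1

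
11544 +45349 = 56893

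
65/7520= 13/1504 =0.01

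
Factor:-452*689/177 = - 2^2*3^(-1 ) *13^1*53^1 * 59^( - 1) * 113^1 = -311428/177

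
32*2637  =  84384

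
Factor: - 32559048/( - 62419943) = 2^3*3^2 * 89^1*4231^( - 1) *5081^1*14753^( - 1) 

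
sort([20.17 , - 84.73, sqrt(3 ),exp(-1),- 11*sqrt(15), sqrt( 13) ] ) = [ - 84.73, - 11*sqrt( 15),  exp( - 1 ),  sqrt( 3 ),sqrt( 13),20.17 ] 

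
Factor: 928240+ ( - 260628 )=2^2*11^1*15173^1 = 667612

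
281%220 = 61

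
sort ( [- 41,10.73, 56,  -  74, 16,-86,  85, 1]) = [-86,-74, - 41, 1, 10.73,16,56, 85 ]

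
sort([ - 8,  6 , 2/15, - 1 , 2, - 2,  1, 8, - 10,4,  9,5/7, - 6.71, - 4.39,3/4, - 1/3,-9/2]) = [ - 10, - 8, - 6.71, -9/2, - 4.39, - 2, - 1,  -  1/3,  2/15, 5/7, 3/4,1, 2, 4,6,8,9]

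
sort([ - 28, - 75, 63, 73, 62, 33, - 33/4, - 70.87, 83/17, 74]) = [ - 75, - 70.87,-28, - 33/4,83/17, 33, 62, 63, 73, 74]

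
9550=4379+5171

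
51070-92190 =-41120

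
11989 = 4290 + 7699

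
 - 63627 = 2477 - 66104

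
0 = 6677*0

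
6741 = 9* 749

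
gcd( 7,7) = 7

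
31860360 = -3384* (  -  9415 )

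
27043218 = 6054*4467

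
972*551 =535572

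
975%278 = 141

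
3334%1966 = 1368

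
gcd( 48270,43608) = 6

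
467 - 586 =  - 119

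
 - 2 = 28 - 30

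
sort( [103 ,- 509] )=[ - 509,  103]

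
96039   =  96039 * 1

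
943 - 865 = 78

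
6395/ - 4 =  - 6395/4 = - 1598.75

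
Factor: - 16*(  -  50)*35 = 2^5 * 5^3*7^1= 28000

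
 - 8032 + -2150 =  - 10182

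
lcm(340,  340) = 340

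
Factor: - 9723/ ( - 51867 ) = 3241/17289 = 3^(-2 )*7^1*17^( - 1)*113^(-1)*463^1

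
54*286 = 15444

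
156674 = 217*722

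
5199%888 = 759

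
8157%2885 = 2387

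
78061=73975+4086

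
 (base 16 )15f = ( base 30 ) bl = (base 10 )351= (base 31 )ba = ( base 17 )13B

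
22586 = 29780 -7194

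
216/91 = 2 + 34/91 = 2.37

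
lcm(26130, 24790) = 966810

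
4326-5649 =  - 1323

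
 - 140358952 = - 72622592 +-67736360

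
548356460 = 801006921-252650461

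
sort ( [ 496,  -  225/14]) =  [ - 225/14, 496]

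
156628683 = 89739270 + 66889413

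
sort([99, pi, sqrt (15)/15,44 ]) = [sqrt( 15)/15,pi,44, 99] 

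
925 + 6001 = 6926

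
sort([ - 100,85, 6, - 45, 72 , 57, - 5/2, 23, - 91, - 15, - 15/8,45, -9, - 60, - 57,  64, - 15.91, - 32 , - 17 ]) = [ - 100, - 91, - 60, - 57, - 45, - 32, - 17, - 15.91, -15, - 9,-5/2, - 15/8, 6, 23,45,57,64, 72, 85]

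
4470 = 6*745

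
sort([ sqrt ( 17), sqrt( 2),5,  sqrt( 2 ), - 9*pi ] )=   [ - 9*pi, sqrt(2), sqrt(2 ), sqrt ( 17), 5]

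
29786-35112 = -5326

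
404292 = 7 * 57756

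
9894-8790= 1104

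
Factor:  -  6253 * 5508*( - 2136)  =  73567095264 = 2^5*3^5 * 13^2*17^1*37^1  *  89^1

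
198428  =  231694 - 33266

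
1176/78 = 196/13 = 15.08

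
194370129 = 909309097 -714938968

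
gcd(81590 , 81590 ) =81590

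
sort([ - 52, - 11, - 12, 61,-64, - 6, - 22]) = [ - 64,-52, - 22, - 12,-11, - 6, 61]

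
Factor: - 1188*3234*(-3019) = 2^3 *3^4*7^2*11^2*3019^1 = 11598973848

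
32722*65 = 2126930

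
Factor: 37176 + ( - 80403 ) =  - 43227 =- 3^3 * 1601^1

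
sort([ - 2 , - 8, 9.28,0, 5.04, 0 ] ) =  [ - 8,-2,  0, 0, 5.04, 9.28 ] 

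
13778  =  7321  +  6457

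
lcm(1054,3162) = 3162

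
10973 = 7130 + 3843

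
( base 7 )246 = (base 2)10000100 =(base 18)76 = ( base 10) 132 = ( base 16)84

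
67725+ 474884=542609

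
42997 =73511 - 30514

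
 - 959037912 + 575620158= - 383417754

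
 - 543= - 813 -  - 270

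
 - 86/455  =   - 1 +369/455 = -0.19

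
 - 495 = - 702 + 207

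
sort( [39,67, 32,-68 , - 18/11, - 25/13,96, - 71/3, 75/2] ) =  [ - 68, - 71/3, - 25/13 , -18/11, 32, 75/2, 39 , 67, 96] 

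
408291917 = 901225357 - 492933440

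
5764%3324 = 2440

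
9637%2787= 1276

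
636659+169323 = 805982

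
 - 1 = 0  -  1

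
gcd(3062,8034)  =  2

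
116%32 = 20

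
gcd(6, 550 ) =2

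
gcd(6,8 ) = 2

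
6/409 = 6/409 = 0.01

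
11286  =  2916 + 8370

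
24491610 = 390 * 62799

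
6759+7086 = 13845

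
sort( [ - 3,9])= [ - 3,  9]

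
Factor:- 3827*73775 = -282336925 = - 5^2 *13^1 * 43^1 * 89^1*227^1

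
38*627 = 23826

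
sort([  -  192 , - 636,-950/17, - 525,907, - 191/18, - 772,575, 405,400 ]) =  [ - 772, - 636,- 525, - 192, - 950/17, - 191/18, 400, 405, 575, 907 ]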